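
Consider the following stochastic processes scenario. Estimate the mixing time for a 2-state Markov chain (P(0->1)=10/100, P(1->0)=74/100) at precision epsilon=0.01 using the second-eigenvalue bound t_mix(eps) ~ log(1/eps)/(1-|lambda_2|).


lambda_2 = |1 - p01 - p10| = |1 - 0.1000 - 0.7400| = 0.1600
t_mix ~ log(1/eps)/(1 - |lambda_2|)
= log(100)/(1 - 0.1600) = 4.6052/0.8400
= 5.4823

5.4823


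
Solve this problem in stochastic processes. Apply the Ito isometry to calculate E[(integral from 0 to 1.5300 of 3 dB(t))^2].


By Ito isometry: E[(int f dB)^2] = int f^2 dt
= 3^2 * 1.5300
= 9 * 1.5300 = 13.7700

13.7700


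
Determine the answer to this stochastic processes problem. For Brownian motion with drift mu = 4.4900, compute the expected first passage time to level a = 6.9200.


Expected first passage time = a/mu
= 6.9200/4.4900
= 1.5412

1.5412


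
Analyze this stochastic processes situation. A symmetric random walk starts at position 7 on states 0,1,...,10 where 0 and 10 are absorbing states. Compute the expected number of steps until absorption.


For symmetric RW on 0,...,N with absorbing barriers, E(i) = i*(N-i)
E(7) = 7 * 3 = 21

21


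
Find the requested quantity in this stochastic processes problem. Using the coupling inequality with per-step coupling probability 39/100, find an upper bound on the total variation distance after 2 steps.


TV distance bound <= (1-delta)^n
= (1 - 0.3900)^2
= 0.6100^2
= 0.3721

0.3721


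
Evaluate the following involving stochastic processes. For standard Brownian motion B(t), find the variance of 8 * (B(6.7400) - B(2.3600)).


Var(alpha*(B(t)-B(s))) = alpha^2 * (t-s)
= 8^2 * (6.7400 - 2.3600)
= 64 * 4.3800
= 280.3200

280.3200


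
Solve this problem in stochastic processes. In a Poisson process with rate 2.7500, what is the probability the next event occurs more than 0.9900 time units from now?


P(X > t) = exp(-lambda * t)
= exp(-2.7500 * 0.9900)
= exp(-2.7225) = 0.0657

0.0657


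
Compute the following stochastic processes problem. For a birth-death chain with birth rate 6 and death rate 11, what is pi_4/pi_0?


For birth-death process, pi_n/pi_0 = (lambda/mu)^n
= (6/11)^4
= 0.0885

0.0885


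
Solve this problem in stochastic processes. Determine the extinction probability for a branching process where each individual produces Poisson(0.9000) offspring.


Since mu = 0.9000 <= 1, extinction probability = 1.

1.0000


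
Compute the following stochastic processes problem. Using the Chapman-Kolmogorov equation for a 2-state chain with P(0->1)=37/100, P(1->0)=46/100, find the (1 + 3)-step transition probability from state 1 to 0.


P^4 = P^1 * P^3
Computing via matrix multiplication of the transition matrix.
Entry (1,0) of P^4 = 0.5538

0.5538


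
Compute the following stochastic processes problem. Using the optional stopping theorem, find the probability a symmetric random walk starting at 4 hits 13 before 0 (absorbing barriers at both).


By optional stopping theorem: E(M at tau) = M(0) = 4
P(hit 13)*13 + P(hit 0)*0 = 4
P(hit 13) = (4 - 0)/(13 - 0) = 4/13 = 0.3077

0.3077


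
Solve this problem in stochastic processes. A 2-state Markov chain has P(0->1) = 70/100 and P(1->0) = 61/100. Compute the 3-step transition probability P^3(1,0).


Computing P^3 by matrix multiplication.
P = [[0.3000, 0.7000], [0.6100, 0.3900]]
After raising P to the power 3:
P^3(1,0) = 0.4795

0.4795


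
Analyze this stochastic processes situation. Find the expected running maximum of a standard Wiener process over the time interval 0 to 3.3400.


E(max B(s)) = sqrt(2t/pi)
= sqrt(2*3.3400/pi)
= sqrt(2.1263)
= 1.4582

1.4582


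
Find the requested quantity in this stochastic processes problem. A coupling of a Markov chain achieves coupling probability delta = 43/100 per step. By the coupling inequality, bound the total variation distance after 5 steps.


TV distance bound <= (1-delta)^n
= (1 - 0.4300)^5
= 0.5700^5
= 0.0602

0.0602


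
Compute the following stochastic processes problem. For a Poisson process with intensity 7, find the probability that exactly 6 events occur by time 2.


P(N(t)=k) = (lambda*t)^k * exp(-lambda*t) / k!
lambda*t = 14
= 14^6 * exp(-14) / 6!
= 7529536 * 8.3153e-07 / 720
= 0.0087

0.0087


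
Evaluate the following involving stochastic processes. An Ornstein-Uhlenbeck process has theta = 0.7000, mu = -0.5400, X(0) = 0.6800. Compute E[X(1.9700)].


E[X(t)] = mu + (X(0) - mu)*exp(-theta*t)
= -0.5400 + (0.6800 - -0.5400)*exp(-0.7000*1.9700)
= -0.5400 + 1.2200 * 0.2518
= -0.2328

-0.2328


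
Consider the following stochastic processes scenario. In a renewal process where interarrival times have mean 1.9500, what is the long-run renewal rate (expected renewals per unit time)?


Long-run renewal rate = 1/E(X)
= 1/1.9500
= 0.5128

0.5128


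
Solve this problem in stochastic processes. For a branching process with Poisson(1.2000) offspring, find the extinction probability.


Since mu = 1.2000 > 1, extinction prob q < 1.
Solve s = exp(mu*(s-1)) iteratively.
q = 0.6863

0.6863


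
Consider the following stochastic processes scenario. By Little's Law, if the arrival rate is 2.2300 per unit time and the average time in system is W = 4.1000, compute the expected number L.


Little's Law: L = lambda * W
= 2.2300 * 4.1000
= 9.1430

9.1430


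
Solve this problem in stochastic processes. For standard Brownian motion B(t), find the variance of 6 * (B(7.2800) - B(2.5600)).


Var(alpha*(B(t)-B(s))) = alpha^2 * (t-s)
= 6^2 * (7.2800 - 2.5600)
= 36 * 4.7200
= 169.9200

169.9200


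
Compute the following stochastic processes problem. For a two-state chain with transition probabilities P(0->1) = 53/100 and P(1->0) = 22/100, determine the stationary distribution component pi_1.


Stationary distribution: pi_0 = p10/(p01+p10), pi_1 = p01/(p01+p10)
p01 = 0.5300, p10 = 0.2200
pi_1 = 0.7067

0.7067


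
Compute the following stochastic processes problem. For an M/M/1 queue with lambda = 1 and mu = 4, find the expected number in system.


rho = 1/4 = 0.2500
L = rho/(1-rho)
= 0.2500/0.7500
= 0.3333

0.3333


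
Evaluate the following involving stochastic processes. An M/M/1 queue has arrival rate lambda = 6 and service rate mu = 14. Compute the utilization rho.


rho = lambda/mu
= 6/14
= 0.4286

0.4286


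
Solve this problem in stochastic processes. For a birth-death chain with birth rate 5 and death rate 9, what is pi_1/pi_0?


For birth-death process, pi_n/pi_0 = (lambda/mu)^n
= (5/9)^1
= 0.5556

0.5556


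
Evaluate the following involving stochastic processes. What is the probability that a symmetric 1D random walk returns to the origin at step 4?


P(S(4) = 0) = C(4,2) / 4^2
= 6 / 16
= 0.3750

0.3750


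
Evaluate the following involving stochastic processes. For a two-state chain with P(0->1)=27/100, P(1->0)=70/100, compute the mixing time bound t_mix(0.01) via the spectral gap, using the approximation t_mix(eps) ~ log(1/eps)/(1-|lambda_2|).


lambda_2 = |1 - p01 - p10| = |1 - 0.2700 - 0.7000| = 0.0300
t_mix ~ log(1/eps)/(1 - |lambda_2|)
= log(100)/(1 - 0.0300) = 4.6052/0.9700
= 4.7476

4.7476


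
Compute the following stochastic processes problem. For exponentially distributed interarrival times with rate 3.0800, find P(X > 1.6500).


P(X > t) = exp(-lambda * t)
= exp(-3.0800 * 1.6500)
= exp(-5.0820) = 0.0062

0.0062


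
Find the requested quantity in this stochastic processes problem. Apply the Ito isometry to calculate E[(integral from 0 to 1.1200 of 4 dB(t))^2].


By Ito isometry: E[(int f dB)^2] = int f^2 dt
= 4^2 * 1.1200
= 16 * 1.1200 = 17.9200

17.9200


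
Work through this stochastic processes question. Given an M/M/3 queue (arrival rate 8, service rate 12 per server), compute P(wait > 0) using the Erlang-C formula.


a = lambda/mu = 0.6667
rho = a/c = 0.2222
Erlang-C formula applied:
C(c,a) = 0.0325

0.0325


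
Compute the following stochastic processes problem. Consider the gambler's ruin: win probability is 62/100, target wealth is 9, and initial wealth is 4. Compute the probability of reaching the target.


Gambler's ruin formula:
r = q/p = 0.3800/0.6200 = 0.6129
P(win) = (1 - r^i)/(1 - r^N)
= (1 - 0.6129^4)/(1 - 0.6129^9)
= 0.8695

0.8695


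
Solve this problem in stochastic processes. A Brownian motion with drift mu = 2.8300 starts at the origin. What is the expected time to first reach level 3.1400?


Expected first passage time = a/mu
= 3.1400/2.8300
= 1.1095

1.1095


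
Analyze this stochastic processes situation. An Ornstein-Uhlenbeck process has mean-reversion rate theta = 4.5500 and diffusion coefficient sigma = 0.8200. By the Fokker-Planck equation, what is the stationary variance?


Stationary variance = sigma^2 / (2*theta)
= 0.8200^2 / (2*4.5500)
= 0.6724 / 9.1000
= 0.0739

0.0739


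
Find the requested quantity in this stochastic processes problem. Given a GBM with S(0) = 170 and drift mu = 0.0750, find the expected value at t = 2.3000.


E[S(t)] = S(0) * exp(mu * t)
= 170 * exp(0.0750 * 2.3000)
= 170 * 1.1883
= 202.0062

202.0062


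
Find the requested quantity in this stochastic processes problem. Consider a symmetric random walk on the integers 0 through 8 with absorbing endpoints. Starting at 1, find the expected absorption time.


For symmetric RW on 0,...,N with absorbing barriers, E(i) = i*(N-i)
E(1) = 1 * 7 = 7

7


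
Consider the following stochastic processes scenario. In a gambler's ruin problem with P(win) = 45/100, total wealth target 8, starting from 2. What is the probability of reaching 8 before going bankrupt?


Gambler's ruin formula:
r = q/p = 0.5500/0.4500 = 1.2222
P(win) = (1 - r^i)/(1 - r^N)
= (1 - 1.2222^2)/(1 - 1.2222^8)
= 0.1241

0.1241


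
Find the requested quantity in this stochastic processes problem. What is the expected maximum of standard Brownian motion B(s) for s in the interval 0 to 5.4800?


E(max B(s)) = sqrt(2t/pi)
= sqrt(2*5.4800/pi)
= sqrt(3.4887)
= 1.8678

1.8678


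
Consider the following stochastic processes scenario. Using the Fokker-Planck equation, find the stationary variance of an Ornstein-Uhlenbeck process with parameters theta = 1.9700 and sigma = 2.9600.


Stationary variance = sigma^2 / (2*theta)
= 2.9600^2 / (2*1.9700)
= 8.7616 / 3.9400
= 2.2238

2.2238


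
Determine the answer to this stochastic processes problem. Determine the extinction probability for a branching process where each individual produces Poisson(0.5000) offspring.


Since mu = 0.5000 <= 1, extinction probability = 1.

1.0000


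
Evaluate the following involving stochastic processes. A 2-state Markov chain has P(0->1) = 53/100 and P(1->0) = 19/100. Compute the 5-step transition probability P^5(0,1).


Computing P^5 by matrix multiplication.
P = [[0.4700, 0.5300], [0.1900, 0.8100]]
After raising P to the power 5:
P^5(0,1) = 0.7348

0.7348


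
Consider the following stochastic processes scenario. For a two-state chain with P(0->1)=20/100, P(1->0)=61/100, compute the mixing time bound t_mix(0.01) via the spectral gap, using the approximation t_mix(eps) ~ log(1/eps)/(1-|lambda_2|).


lambda_2 = |1 - p01 - p10| = |1 - 0.2000 - 0.6100| = 0.1900
t_mix ~ log(1/eps)/(1 - |lambda_2|)
= log(100)/(1 - 0.1900) = 4.6052/0.8100
= 5.6854

5.6854


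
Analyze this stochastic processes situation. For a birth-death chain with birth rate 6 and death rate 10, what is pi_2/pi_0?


For birth-death process, pi_n/pi_0 = (lambda/mu)^n
= (6/10)^2
= 0.3600

0.3600


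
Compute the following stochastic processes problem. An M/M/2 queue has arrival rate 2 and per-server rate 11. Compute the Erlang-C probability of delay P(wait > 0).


a = lambda/mu = 0.1818
rho = a/c = 0.0909
Erlang-C formula applied:
C(c,a) = 0.0152

0.0152


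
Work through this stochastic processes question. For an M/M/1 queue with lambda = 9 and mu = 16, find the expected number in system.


rho = 9/16 = 0.5625
L = rho/(1-rho)
= 0.5625/0.4375
= 1.2857

1.2857


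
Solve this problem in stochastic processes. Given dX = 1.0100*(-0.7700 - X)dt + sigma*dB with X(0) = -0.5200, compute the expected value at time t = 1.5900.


E[X(t)] = mu + (X(0) - mu)*exp(-theta*t)
= -0.7700 + (-0.5200 - -0.7700)*exp(-1.0100*1.5900)
= -0.7700 + 0.2500 * 0.2007
= -0.7198

-0.7198


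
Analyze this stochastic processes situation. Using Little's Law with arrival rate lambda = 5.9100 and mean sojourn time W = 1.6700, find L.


Little's Law: L = lambda * W
= 5.9100 * 1.6700
= 9.8697

9.8697


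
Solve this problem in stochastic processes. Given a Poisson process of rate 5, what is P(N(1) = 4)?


P(N(t)=k) = (lambda*t)^k * exp(-lambda*t) / k!
lambda*t = 5
= 5^4 * exp(-5) / 4!
= 625 * 0.0067 / 24
= 0.1755

0.1755


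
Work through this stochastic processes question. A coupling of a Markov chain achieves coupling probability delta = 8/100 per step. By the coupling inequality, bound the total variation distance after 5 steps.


TV distance bound <= (1-delta)^n
= (1 - 0.0800)^5
= 0.9200^5
= 0.6591

0.6591


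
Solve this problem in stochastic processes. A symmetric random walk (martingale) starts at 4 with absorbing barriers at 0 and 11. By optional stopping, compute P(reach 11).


By optional stopping theorem: E(M at tau) = M(0) = 4
P(hit 11)*11 + P(hit 0)*0 = 4
P(hit 11) = (4 - 0)/(11 - 0) = 4/11 = 0.3636

0.3636


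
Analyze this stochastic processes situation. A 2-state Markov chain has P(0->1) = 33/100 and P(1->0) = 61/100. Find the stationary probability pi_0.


Stationary distribution: pi_0 = p10/(p01+p10), pi_1 = p01/(p01+p10)
p01 = 0.3300, p10 = 0.6100
pi_0 = 0.6489

0.6489


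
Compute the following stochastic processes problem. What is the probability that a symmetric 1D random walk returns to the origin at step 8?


P(S(8) = 0) = C(8,4) / 4^4
= 70 / 256
= 0.2734

0.2734


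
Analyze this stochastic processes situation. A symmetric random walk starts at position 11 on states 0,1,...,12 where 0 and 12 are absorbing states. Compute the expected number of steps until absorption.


For symmetric RW on 0,...,N with absorbing barriers, E(i) = i*(N-i)
E(11) = 11 * 1 = 11

11


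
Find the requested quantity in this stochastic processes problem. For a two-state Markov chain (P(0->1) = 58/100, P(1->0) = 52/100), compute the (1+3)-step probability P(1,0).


P^4 = P^1 * P^3
Computing via matrix multiplication of the transition matrix.
Entry (1,0) of P^4 = 0.4727

0.4727


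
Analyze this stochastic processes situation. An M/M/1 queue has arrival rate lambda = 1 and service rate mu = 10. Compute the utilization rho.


rho = lambda/mu
= 1/10
= 0.1000

0.1000


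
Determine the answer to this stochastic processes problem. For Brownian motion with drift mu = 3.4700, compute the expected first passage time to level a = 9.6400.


Expected first passage time = a/mu
= 9.6400/3.4700
= 2.7781

2.7781


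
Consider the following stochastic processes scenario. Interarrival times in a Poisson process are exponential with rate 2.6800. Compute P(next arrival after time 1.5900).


P(X > t) = exp(-lambda * t)
= exp(-2.6800 * 1.5900)
= exp(-4.2612) = 0.0141

0.0141


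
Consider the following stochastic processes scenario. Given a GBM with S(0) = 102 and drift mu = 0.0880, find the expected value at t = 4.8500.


E[S(t)] = S(0) * exp(mu * t)
= 102 * exp(0.0880 * 4.8500)
= 102 * 1.5323
= 156.2993

156.2993


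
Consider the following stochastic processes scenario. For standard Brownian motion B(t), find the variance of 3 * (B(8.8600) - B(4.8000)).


Var(alpha*(B(t)-B(s))) = alpha^2 * (t-s)
= 3^2 * (8.8600 - 4.8000)
= 9 * 4.0600
= 36.5400

36.5400


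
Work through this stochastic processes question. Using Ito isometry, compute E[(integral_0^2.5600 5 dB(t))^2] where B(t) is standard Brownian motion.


By Ito isometry: E[(int f dB)^2] = int f^2 dt
= 5^2 * 2.5600
= 25 * 2.5600 = 64.0000

64.0000


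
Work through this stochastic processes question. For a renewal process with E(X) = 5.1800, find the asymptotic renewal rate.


Long-run renewal rate = 1/E(X)
= 1/5.1800
= 0.1931

0.1931


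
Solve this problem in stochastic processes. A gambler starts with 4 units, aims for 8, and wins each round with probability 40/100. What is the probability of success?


Gambler's ruin formula:
r = q/p = 0.6000/0.4000 = 1.5000
P(win) = (1 - r^i)/(1 - r^N)
= (1 - 1.5000^4)/(1 - 1.5000^8)
= 0.1649

0.1649


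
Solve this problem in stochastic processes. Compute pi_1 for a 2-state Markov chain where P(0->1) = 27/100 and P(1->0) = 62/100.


Stationary distribution: pi_0 = p10/(p01+p10), pi_1 = p01/(p01+p10)
p01 = 0.2700, p10 = 0.6200
pi_1 = 0.3034

0.3034


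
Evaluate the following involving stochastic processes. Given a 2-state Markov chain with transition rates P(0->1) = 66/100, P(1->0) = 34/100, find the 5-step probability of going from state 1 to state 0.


Computing P^5 by matrix multiplication.
P = [[0.3400, 0.6600], [0.3400, 0.6600]]
After raising P to the power 5:
P^5(1,0) = 0.3400

0.3400


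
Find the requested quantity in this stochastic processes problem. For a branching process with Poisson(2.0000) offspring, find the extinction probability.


Since mu = 2.0000 > 1, extinction prob q < 1.
Solve s = exp(mu*(s-1)) iteratively.
q = 0.2032

0.2032


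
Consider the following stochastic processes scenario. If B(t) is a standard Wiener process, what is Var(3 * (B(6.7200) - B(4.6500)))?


Var(alpha*(B(t)-B(s))) = alpha^2 * (t-s)
= 3^2 * (6.7200 - 4.6500)
= 9 * 2.0700
= 18.6300

18.6300


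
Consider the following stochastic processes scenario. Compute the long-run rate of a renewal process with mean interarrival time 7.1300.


Long-run renewal rate = 1/E(X)
= 1/7.1300
= 0.1403

0.1403


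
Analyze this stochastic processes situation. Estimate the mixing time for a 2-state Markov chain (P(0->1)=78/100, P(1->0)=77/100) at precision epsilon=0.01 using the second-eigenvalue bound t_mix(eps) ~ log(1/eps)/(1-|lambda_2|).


lambda_2 = |1 - p01 - p10| = |1 - 0.7800 - 0.7700| = 0.5500
t_mix ~ log(1/eps)/(1 - |lambda_2|)
= log(100)/(1 - 0.5500) = 4.6052/0.4500
= 10.2337

10.2337


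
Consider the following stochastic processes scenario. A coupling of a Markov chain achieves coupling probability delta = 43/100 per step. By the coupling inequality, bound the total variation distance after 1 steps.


TV distance bound <= (1-delta)^n
= (1 - 0.4300)^1
= 0.5700^1
= 0.5700

0.5700


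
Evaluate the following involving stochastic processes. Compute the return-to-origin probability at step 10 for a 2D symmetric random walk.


P = C(10,5)^2 / 4^10
= 252^2 / 1048576
= 63504 / 1048576
= 0.0606

0.0606


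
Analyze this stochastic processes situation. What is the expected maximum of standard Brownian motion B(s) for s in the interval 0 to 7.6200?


E(max B(s)) = sqrt(2t/pi)
= sqrt(2*7.6200/pi)
= sqrt(4.8510)
= 2.2025

2.2025


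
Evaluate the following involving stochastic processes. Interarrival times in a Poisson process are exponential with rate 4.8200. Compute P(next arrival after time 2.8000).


P(X > t) = exp(-lambda * t)
= exp(-4.8200 * 2.8000)
= exp(-13.4960) = 1.3765e-06

1.3765e-06


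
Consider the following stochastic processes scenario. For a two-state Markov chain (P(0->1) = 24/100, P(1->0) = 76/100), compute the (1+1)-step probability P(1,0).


P^2 = P^1 * P^1
Computing via matrix multiplication of the transition matrix.
Entry (1,0) of P^2 = 0.7600

0.7600


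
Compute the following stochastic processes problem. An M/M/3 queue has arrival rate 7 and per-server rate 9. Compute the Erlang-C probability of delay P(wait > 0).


a = lambda/mu = 0.7778
rho = a/c = 0.2593
Erlang-C formula applied:
C(c,a) = 0.0484

0.0484


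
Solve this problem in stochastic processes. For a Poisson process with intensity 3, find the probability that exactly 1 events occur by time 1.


P(N(t)=k) = (lambda*t)^k * exp(-lambda*t) / k!
lambda*t = 3
= 3^1 * exp(-3) / 1!
= 3 * 0.0498 / 1
= 0.1494

0.1494


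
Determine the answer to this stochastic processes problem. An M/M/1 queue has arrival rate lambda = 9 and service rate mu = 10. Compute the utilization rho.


rho = lambda/mu
= 9/10
= 0.9000

0.9000


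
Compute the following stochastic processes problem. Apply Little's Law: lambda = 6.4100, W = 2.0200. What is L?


Little's Law: L = lambda * W
= 6.4100 * 2.0200
= 12.9482

12.9482


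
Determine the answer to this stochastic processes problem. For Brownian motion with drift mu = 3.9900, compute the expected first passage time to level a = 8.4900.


Expected first passage time = a/mu
= 8.4900/3.9900
= 2.1278

2.1278


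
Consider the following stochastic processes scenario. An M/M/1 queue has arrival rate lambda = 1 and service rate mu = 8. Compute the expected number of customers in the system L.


rho = 1/8 = 0.1250
L = rho/(1-rho)
= 0.1250/0.8750
= 0.1429

0.1429


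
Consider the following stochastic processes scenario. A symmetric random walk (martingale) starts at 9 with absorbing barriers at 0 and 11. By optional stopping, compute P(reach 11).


By optional stopping theorem: E(M at tau) = M(0) = 9
P(hit 11)*11 + P(hit 0)*0 = 9
P(hit 11) = (9 - 0)/(11 - 0) = 9/11 = 0.8182

0.8182


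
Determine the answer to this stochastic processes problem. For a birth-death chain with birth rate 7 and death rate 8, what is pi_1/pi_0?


For birth-death process, pi_n/pi_0 = (lambda/mu)^n
= (7/8)^1
= 0.8750

0.8750


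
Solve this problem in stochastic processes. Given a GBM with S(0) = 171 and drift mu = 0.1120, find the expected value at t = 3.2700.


E[S(t)] = S(0) * exp(mu * t)
= 171 * exp(0.1120 * 3.2700)
= 171 * 1.4423
= 246.6335

246.6335


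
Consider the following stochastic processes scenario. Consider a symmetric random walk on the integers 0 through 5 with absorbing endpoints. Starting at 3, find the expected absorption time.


For symmetric RW on 0,...,N with absorbing barriers, E(i) = i*(N-i)
E(3) = 3 * 2 = 6

6


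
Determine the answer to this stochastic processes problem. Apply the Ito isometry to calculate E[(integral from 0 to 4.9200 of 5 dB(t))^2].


By Ito isometry: E[(int f dB)^2] = int f^2 dt
= 5^2 * 4.9200
= 25 * 4.9200 = 123.0000

123.0000


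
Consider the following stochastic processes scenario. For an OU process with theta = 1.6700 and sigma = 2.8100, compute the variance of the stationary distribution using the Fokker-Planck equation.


Stationary variance = sigma^2 / (2*theta)
= 2.8100^2 / (2*1.6700)
= 7.8961 / 3.3400
= 2.3641

2.3641


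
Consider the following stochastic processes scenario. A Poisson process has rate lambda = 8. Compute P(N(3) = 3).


P(N(t)=k) = (lambda*t)^k * exp(-lambda*t) / k!
lambda*t = 24
= 24^3 * exp(-24) / 3!
= 13824 * 3.7751e-11 / 6
= 8.6979e-08

8.6979e-08


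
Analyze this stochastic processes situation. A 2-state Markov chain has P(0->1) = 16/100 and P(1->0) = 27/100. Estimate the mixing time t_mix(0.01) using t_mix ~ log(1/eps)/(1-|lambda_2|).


lambda_2 = |1 - p01 - p10| = |1 - 0.1600 - 0.2700| = 0.5700
t_mix ~ log(1/eps)/(1 - |lambda_2|)
= log(100)/(1 - 0.5700) = 4.6052/0.4300
= 10.7097

10.7097


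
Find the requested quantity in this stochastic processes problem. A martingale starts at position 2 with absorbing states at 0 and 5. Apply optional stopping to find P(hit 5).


By optional stopping theorem: E(M at tau) = M(0) = 2
P(hit 5)*5 + P(hit 0)*0 = 2
P(hit 5) = (2 - 0)/(5 - 0) = 2/5 = 0.4000

0.4000


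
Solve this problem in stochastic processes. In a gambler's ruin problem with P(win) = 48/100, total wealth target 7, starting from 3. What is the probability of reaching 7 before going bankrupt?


Gambler's ruin formula:
r = q/p = 0.5200/0.4800 = 1.0833
P(win) = (1 - r^i)/(1 - r^N)
= (1 - 1.0833^3)/(1 - 1.0833^7)
= 0.3613

0.3613


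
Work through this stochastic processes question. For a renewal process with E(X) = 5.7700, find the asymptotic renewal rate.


Long-run renewal rate = 1/E(X)
= 1/5.7700
= 0.1733

0.1733


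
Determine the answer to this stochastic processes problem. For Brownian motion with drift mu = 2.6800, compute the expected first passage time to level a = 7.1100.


Expected first passage time = a/mu
= 7.1100/2.6800
= 2.6530

2.6530


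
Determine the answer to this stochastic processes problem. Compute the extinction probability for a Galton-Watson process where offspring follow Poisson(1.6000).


Since mu = 1.6000 > 1, extinction prob q < 1.
Solve s = exp(mu*(s-1)) iteratively.
q = 0.3580

0.3580


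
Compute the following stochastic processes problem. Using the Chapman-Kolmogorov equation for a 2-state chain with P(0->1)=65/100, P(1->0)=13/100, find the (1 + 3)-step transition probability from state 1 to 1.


P^4 = P^1 * P^3
Computing via matrix multiplication of the transition matrix.
Entry (1,1) of P^4 = 0.8337

0.8337


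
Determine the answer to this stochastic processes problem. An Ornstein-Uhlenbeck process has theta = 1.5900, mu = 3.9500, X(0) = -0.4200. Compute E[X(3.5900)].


E[X(t)] = mu + (X(0) - mu)*exp(-theta*t)
= 3.9500 + (-0.4200 - 3.9500)*exp(-1.5900*3.5900)
= 3.9500 + -4.3700 * 0.0033
= 3.9355

3.9355


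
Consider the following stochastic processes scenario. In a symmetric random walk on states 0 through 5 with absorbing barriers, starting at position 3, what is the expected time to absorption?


For symmetric RW on 0,...,N with absorbing barriers, E(i) = i*(N-i)
E(3) = 3 * 2 = 6

6


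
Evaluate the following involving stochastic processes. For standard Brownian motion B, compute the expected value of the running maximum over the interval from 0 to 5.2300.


E(max B(s)) = sqrt(2t/pi)
= sqrt(2*5.2300/pi)
= sqrt(3.3295)
= 1.8247

1.8247


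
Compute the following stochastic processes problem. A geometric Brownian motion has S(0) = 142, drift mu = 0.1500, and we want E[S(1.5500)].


E[S(t)] = S(0) * exp(mu * t)
= 142 * exp(0.1500 * 1.5500)
= 142 * 1.2618
= 179.1686

179.1686


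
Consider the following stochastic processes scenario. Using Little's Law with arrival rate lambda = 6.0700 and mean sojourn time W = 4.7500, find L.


Little's Law: L = lambda * W
= 6.0700 * 4.7500
= 28.8325

28.8325


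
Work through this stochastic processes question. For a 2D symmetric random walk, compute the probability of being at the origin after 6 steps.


P = C(6,3)^2 / 4^6
= 20^2 / 4096
= 400 / 4096
= 0.0977

0.0977


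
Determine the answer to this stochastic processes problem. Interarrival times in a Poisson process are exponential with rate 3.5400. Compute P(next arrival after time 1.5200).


P(X > t) = exp(-lambda * t)
= exp(-3.5400 * 1.5200)
= exp(-5.3808) = 0.0046

0.0046


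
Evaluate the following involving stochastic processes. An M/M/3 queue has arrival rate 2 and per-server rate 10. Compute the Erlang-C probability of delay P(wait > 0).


a = lambda/mu = 0.2000
rho = a/c = 0.0667
Erlang-C formula applied:
C(c,a) = 0.0012

0.0012


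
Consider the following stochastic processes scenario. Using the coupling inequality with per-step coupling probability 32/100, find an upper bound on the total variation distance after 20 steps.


TV distance bound <= (1-delta)^n
= (1 - 0.3200)^20
= 0.6800^20
= 4.4687e-04

4.4687e-04


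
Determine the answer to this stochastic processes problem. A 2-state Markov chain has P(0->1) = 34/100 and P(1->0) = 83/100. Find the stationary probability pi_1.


Stationary distribution: pi_0 = p10/(p01+p10), pi_1 = p01/(p01+p10)
p01 = 0.3400, p10 = 0.8300
pi_1 = 0.2906

0.2906


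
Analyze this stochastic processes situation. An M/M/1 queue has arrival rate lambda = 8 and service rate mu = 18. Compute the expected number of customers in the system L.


rho = 8/18 = 0.4444
L = rho/(1-rho)
= 0.4444/0.5556
= 0.8000

0.8000


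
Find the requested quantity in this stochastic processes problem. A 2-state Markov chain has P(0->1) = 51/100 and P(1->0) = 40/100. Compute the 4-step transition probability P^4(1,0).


Computing P^4 by matrix multiplication.
P = [[0.4900, 0.5100], [0.4000, 0.6000]]
After raising P to the power 4:
P^4(1,0) = 0.4395

0.4395


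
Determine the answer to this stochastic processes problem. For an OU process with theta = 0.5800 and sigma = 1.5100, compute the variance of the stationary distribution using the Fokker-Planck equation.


Stationary variance = sigma^2 / (2*theta)
= 1.5100^2 / (2*0.5800)
= 2.2801 / 1.1600
= 1.9656

1.9656


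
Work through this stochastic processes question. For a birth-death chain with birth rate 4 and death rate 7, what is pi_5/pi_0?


For birth-death process, pi_n/pi_0 = (lambda/mu)^n
= (4/7)^5
= 0.0609

0.0609


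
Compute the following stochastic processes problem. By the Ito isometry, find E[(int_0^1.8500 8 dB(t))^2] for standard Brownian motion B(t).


By Ito isometry: E[(int f dB)^2] = int f^2 dt
= 8^2 * 1.8500
= 64 * 1.8500 = 118.4000

118.4000


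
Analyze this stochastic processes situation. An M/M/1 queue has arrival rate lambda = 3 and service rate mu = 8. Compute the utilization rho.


rho = lambda/mu
= 3/8
= 0.3750

0.3750


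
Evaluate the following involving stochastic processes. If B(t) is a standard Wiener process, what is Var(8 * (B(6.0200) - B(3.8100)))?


Var(alpha*(B(t)-B(s))) = alpha^2 * (t-s)
= 8^2 * (6.0200 - 3.8100)
= 64 * 2.2100
= 141.4400

141.4400


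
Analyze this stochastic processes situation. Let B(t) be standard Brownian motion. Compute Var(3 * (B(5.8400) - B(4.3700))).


Var(alpha*(B(t)-B(s))) = alpha^2 * (t-s)
= 3^2 * (5.8400 - 4.3700)
= 9 * 1.4700
= 13.2300

13.2300


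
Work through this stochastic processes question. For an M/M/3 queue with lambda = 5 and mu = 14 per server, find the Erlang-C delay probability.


a = lambda/mu = 0.3571
rho = a/c = 0.1190
Erlang-C formula applied:
C(c,a) = 0.0060

0.0060


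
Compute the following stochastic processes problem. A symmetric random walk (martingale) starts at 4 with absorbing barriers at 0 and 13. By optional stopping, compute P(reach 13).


By optional stopping theorem: E(M at tau) = M(0) = 4
P(hit 13)*13 + P(hit 0)*0 = 4
P(hit 13) = (4 - 0)/(13 - 0) = 4/13 = 0.3077

0.3077


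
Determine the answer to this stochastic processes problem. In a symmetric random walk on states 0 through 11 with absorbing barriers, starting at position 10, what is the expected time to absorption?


For symmetric RW on 0,...,N with absorbing barriers, E(i) = i*(N-i)
E(10) = 10 * 1 = 10

10


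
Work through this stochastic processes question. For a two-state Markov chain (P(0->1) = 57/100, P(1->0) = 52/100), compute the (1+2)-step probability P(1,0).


P^3 = P^1 * P^2
Computing via matrix multiplication of the transition matrix.
Entry (1,0) of P^3 = 0.4774

0.4774


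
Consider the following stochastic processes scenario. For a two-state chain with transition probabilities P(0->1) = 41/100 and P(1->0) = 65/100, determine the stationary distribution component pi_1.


Stationary distribution: pi_0 = p10/(p01+p10), pi_1 = p01/(p01+p10)
p01 = 0.4100, p10 = 0.6500
pi_1 = 0.3868

0.3868


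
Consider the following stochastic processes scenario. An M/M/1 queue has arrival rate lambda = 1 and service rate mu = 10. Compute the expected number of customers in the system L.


rho = 1/10 = 0.1000
L = rho/(1-rho)
= 0.1000/0.9000
= 0.1111

0.1111


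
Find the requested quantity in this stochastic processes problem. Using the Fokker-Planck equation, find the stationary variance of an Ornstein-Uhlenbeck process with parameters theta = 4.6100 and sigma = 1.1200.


Stationary variance = sigma^2 / (2*theta)
= 1.1200^2 / (2*4.6100)
= 1.2544 / 9.2200
= 0.1361

0.1361


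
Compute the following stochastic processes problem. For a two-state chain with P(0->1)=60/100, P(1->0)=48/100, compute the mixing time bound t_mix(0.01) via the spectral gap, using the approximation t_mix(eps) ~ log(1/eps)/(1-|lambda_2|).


lambda_2 = |1 - p01 - p10| = |1 - 0.6000 - 0.4800| = 0.0800
t_mix ~ log(1/eps)/(1 - |lambda_2|)
= log(100)/(1 - 0.0800) = 4.6052/0.9200
= 5.0056

5.0056


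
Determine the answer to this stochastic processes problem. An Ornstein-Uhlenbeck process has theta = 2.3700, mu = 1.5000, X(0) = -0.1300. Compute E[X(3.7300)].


E[X(t)] = mu + (X(0) - mu)*exp(-theta*t)
= 1.5000 + (-0.1300 - 1.5000)*exp(-2.3700*3.7300)
= 1.5000 + -1.6300 * 1.4481e-04
= 1.4998

1.4998


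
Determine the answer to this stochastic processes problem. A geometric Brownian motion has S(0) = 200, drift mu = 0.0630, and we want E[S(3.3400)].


E[S(t)] = S(0) * exp(mu * t)
= 200 * exp(0.0630 * 3.3400)
= 200 * 1.2342
= 246.8393

246.8393


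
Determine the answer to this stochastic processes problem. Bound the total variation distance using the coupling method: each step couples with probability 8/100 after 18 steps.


TV distance bound <= (1-delta)^n
= (1 - 0.0800)^18
= 0.9200^18
= 0.2229

0.2229


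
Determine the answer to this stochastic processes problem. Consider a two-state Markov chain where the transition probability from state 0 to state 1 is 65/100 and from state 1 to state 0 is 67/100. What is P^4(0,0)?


Computing P^4 by matrix multiplication.
P = [[0.3500, 0.6500], [0.6700, 0.3300]]
After raising P to the power 4:
P^4(0,0) = 0.5127

0.5127


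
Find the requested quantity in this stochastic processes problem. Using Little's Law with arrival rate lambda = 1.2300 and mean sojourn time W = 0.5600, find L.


Little's Law: L = lambda * W
= 1.2300 * 0.5600
= 0.6888

0.6888


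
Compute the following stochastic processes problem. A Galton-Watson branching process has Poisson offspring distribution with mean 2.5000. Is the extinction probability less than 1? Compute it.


Since mu = 2.5000 > 1, extinction prob q < 1.
Solve s = exp(mu*(s-1)) iteratively.
q = 0.1074

0.1074


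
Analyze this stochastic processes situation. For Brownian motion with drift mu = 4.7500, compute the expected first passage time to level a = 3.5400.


Expected first passage time = a/mu
= 3.5400/4.7500
= 0.7453

0.7453


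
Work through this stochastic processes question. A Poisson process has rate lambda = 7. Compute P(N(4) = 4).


P(N(t)=k) = (lambda*t)^k * exp(-lambda*t) / k!
lambda*t = 28
= 28^4 * exp(-28) / 4!
= 614656 * 6.9144e-13 / 24
= 1.7708e-08

1.7708e-08


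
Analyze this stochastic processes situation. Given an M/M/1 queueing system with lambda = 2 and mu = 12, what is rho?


rho = lambda/mu
= 2/12
= 0.1667

0.1667


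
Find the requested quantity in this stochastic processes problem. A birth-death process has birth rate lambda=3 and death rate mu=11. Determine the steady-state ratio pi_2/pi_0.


For birth-death process, pi_n/pi_0 = (lambda/mu)^n
= (3/11)^2
= 0.0744

0.0744


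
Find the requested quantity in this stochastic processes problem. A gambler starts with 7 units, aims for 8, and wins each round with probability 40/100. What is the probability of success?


Gambler's ruin formula:
r = q/p = 0.6000/0.4000 = 1.5000
P(win) = (1 - r^i)/(1 - r^N)
= (1 - 1.5000^7)/(1 - 1.5000^8)
= 0.6531

0.6531


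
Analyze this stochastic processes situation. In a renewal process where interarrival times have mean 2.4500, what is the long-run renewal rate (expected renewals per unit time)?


Long-run renewal rate = 1/E(X)
= 1/2.4500
= 0.4082

0.4082


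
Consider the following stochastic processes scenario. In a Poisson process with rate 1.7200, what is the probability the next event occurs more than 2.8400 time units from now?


P(X > t) = exp(-lambda * t)
= exp(-1.7200 * 2.8400)
= exp(-4.8848) = 0.0076

0.0076


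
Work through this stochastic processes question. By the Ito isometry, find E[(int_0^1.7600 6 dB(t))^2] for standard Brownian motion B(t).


By Ito isometry: E[(int f dB)^2] = int f^2 dt
= 6^2 * 1.7600
= 36 * 1.7600 = 63.3600

63.3600


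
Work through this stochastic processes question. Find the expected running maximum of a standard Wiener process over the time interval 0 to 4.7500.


E(max B(s)) = sqrt(2t/pi)
= sqrt(2*4.7500/pi)
= sqrt(3.0239)
= 1.7389

1.7389


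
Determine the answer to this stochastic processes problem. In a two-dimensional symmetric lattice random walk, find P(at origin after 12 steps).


P = C(12,6)^2 / 4^12
= 924^2 / 16777216
= 853776 / 16777216
= 0.0509

0.0509


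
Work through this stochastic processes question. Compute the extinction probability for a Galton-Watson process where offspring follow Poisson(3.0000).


Since mu = 3.0000 > 1, extinction prob q < 1.
Solve s = exp(mu*(s-1)) iteratively.
q = 0.0595

0.0595


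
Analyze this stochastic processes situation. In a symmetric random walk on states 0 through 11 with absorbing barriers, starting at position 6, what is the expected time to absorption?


For symmetric RW on 0,...,N with absorbing barriers, E(i) = i*(N-i)
E(6) = 6 * 5 = 30

30


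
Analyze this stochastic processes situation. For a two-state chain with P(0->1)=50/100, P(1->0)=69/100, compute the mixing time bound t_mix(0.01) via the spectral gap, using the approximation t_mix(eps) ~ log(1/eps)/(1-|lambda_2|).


lambda_2 = |1 - p01 - p10| = |1 - 0.5000 - 0.6900| = 0.1900
t_mix ~ log(1/eps)/(1 - |lambda_2|)
= log(100)/(1 - 0.1900) = 4.6052/0.8100
= 5.6854

5.6854


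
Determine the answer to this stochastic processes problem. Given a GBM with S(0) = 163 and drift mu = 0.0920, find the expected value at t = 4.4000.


E[S(t)] = S(0) * exp(mu * t)
= 163 * exp(0.0920 * 4.4000)
= 163 * 1.4990
= 244.3374

244.3374


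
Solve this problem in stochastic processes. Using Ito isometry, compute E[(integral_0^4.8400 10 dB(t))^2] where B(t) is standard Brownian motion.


By Ito isometry: E[(int f dB)^2] = int f^2 dt
= 10^2 * 4.8400
= 100 * 4.8400 = 484.0000

484.0000


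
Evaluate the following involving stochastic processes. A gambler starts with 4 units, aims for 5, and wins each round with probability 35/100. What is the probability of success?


Gambler's ruin formula:
r = q/p = 0.6500/0.3500 = 1.8571
P(win) = (1 - r^i)/(1 - r^N)
= (1 - 1.8571^4)/(1 - 1.8571^5)
= 0.5166

0.5166


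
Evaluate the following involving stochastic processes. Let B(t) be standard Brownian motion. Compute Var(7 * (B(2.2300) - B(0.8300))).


Var(alpha*(B(t)-B(s))) = alpha^2 * (t-s)
= 7^2 * (2.2300 - 0.8300)
= 49 * 1.4000
= 68.6000

68.6000


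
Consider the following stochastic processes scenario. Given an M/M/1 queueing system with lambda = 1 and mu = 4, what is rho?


rho = lambda/mu
= 1/4
= 0.2500

0.2500


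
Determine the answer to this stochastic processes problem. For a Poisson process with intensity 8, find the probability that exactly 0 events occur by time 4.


P(N(t)=k) = (lambda*t)^k * exp(-lambda*t) / k!
lambda*t = 32
= 32^0 * exp(-32) / 0!
= 1 * 1.2664e-14 / 1
= 1.2664e-14

1.2664e-14


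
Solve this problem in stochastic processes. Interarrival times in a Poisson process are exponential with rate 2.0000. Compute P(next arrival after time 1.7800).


P(X > t) = exp(-lambda * t)
= exp(-2.0000 * 1.7800)
= exp(-3.5600) = 0.0284

0.0284


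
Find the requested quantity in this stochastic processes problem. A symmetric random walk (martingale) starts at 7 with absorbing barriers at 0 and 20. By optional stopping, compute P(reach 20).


By optional stopping theorem: E(M at tau) = M(0) = 7
P(hit 20)*20 + P(hit 0)*0 = 7
P(hit 20) = (7 - 0)/(20 - 0) = 7/20 = 0.3500

0.3500


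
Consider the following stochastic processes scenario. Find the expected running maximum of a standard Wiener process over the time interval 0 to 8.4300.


E(max B(s)) = sqrt(2t/pi)
= sqrt(2*8.4300/pi)
= sqrt(5.3667)
= 2.3166

2.3166


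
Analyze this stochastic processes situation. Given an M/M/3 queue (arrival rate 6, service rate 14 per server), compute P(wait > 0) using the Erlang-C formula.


a = lambda/mu = 0.4286
rho = a/c = 0.1429
Erlang-C formula applied:
C(c,a) = 0.0100

0.0100
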